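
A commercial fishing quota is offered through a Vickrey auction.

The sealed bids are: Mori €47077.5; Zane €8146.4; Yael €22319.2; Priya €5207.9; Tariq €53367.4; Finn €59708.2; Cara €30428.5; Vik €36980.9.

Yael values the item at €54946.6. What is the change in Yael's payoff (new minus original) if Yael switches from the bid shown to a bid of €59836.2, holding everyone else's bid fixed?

−€4761.6

The highest bid among the other bidders is €59708.2; Yael's bid doesn't change that.
Original bid €22319.2: Yael is not highest (top rival bid is €59708.2); payoff €0.
Alternative bid €59836.2: Yael is highest, pays the top rival bid €59708.2; payoff €54946.6 − €59708.2 = −€4761.6.
Change in payoff = −€4761.6 − (€0) = −€4761.6.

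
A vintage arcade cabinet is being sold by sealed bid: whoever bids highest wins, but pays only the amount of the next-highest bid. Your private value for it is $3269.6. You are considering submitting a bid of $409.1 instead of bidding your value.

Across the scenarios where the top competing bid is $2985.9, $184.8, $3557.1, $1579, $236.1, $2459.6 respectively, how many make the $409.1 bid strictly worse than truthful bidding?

The deviation hurts exactly when the highest competing bid lies strictly between $409.1 and $3269.6 — underbidding then forfeits a profitable win.
$2985.9: inside the interval → strictly worse (loss $283.7).
$184.8: below both → same outcome either way.
$3557.1: above both → same outcome either way.
$1579: inside the interval → strictly worse (loss $1690.6).
$236.1: below both → same outcome either way.
$2459.6: inside the interval → strictly worse (loss $810).
Count: 3.

3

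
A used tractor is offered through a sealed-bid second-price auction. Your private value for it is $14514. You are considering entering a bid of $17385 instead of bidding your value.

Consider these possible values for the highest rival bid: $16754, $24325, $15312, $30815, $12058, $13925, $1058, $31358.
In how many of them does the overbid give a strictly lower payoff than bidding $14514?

2

The deviation hurts exactly when the highest competing bid lies strictly between $14514 and $17385 — overbidding then wins at a price above your value.
$16754: inside the interval → strictly worse (loss $2240).
$24325: above both → same outcome either way.
$15312: inside the interval → strictly worse (loss $798).
$30815: above both → same outcome either way.
$12058: below both → same outcome either way.
$13925: below both → same outcome either way.
$1058: below both → same outcome either way.
$31358: above both → same outcome either way.
Count: 2.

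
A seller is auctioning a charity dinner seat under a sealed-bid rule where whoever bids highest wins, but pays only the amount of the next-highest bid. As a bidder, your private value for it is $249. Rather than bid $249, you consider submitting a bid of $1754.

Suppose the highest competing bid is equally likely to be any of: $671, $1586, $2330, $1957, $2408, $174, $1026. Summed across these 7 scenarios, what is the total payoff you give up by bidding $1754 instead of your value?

$2536

The deviation costs you only when the competing bid falls strictly between $249 and $1754; elsewhere both bids give the same outcome.
$671: truthful payoff $0, deviation payoff −$422 → loss $422.
$1586: truthful payoff $0, deviation payoff −$1337 → loss $1337.
$2330: outcomes coincide → loss $0.
$1957: outcomes coincide → loss $0.
$2408: outcomes coincide → loss $0.
$174: outcomes coincide → loss $0.
$1026: truthful payoff $0, deviation payoff −$777 → loss $777.
Total loss = $422 + $1337 + $777 = $2536.
In a second-price auction your bid sets only whether you win, not what you pay, so bidding your true value is weakly dominant.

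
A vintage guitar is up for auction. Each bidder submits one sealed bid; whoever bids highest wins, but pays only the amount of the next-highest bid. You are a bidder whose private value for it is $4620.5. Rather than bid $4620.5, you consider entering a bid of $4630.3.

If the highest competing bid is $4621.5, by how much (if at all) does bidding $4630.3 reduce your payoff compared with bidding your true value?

Bidding your value $4620.5: you lose (since $4620.5 < $4621.5). Payoff $0.
Bidding $4630.3: you win and pay $4621.5. Payoff $4620.5 − $4621.5 = −$1.
The competing bid $4621.5 lies between your value and your inflated bid, so overbidding wins an item priced above your value.
Loss from deviating = $0 − (−$1) = $1.
In a second-price auction your bid sets only whether you win, not what you pay, so bidding your true value is weakly dominant.

$1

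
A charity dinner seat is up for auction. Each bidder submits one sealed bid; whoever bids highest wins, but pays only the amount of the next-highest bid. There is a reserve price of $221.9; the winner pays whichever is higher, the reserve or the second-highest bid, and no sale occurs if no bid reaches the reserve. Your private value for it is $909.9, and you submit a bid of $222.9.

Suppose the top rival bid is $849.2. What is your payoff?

$0

Your bid $222.9 is below the highest competing bid $849.2, so you lose. Payoff $0.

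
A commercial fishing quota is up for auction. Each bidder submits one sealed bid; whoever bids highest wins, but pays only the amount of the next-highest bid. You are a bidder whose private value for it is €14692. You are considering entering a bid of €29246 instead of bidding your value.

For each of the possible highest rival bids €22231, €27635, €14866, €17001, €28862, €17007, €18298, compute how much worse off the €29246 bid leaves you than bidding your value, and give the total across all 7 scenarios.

€43056

The deviation costs you only when the competing bid falls strictly between €14692 and €29246; elsewhere both bids give the same outcome.
€22231: truthful payoff €0, deviation payoff −€7539 → loss €7539.
€27635: truthful payoff €0, deviation payoff −€12943 → loss €12943.
€14866: truthful payoff €0, deviation payoff −€174 → loss €174.
€17001: truthful payoff €0, deviation payoff −€2309 → loss €2309.
€28862: truthful payoff €0, deviation payoff −€14170 → loss €14170.
€17007: truthful payoff €0, deviation payoff −€2315 → loss €2315.
€18298: truthful payoff €0, deviation payoff −€3606 → loss €3606.
Total loss = €7539 + €12943 + €174 + €2309 + €14170 + €2315 + €3606 = €43056.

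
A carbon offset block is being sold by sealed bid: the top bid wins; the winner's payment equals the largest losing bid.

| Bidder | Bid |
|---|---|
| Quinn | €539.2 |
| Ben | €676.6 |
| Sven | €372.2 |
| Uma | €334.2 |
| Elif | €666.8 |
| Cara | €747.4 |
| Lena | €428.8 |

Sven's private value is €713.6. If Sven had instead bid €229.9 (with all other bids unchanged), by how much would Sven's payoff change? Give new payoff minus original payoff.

€0

The highest bid among the other bidders is €747.4; Sven's bid doesn't change that.
Original bid €372.2: Sven is not highest (top rival bid is €747.4); payoff €0.
Alternative bid €229.9: Sven is not highest (top rival bid is €747.4); payoff €0.
Change in payoff = €0 − (€0) = €0.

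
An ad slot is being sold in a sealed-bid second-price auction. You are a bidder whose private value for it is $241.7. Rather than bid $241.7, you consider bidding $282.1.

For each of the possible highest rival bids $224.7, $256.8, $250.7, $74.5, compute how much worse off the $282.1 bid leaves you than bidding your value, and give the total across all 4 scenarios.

$24.1

The deviation costs you only when the competing bid falls strictly between $241.7 and $282.1; elsewhere both bids give the same outcome.
$224.7: outcomes coincide → loss $0.
$256.8: truthful payoff $0, deviation payoff −$15.1 → loss $15.1.
$250.7: truthful payoff $0, deviation payoff −$9 → loss $9.
$74.5: outcomes coincide → loss $0.
Total loss = $15.1 + $9 = $24.1.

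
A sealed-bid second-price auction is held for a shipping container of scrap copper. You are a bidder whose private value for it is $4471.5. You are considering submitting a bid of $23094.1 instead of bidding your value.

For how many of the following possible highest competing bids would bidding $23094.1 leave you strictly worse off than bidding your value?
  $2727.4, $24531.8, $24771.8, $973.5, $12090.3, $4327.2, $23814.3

1

The deviation hurts exactly when the highest competing bid lies strictly between $4471.5 and $23094.1 — overbidding then wins at a price above your value.
$2727.4: below both → same outcome either way.
$24531.8: above both → same outcome either way.
$24771.8: above both → same outcome either way.
$973.5: below both → same outcome either way.
$12090.3: inside the interval → strictly worse (loss $7618.8).
$4327.2: below both → same outcome either way.
$23814.3: above both → same outcome either way.
Count: 1.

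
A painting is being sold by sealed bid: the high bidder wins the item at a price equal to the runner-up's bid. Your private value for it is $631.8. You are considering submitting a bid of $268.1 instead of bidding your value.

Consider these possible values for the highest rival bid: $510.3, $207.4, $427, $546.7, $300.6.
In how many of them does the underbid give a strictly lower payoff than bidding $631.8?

4

The deviation hurts exactly when the highest competing bid lies strictly between $268.1 and $631.8 — underbidding then forfeits a profitable win.
$510.3: inside the interval → strictly worse (loss $121.5).
$207.4: below both → same outcome either way.
$427: inside the interval → strictly worse (loss $204.8).
$546.7: inside the interval → strictly worse (loss $85.1).
$300.6: inside the interval → strictly worse (loss $331.2).
Count: 4.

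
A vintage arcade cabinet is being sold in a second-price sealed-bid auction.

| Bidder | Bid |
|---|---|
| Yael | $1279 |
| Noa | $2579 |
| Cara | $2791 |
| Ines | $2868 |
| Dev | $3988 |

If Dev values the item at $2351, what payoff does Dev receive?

Highest bid: Dev at $3988, so Dev wins.
Second-highest bid: Ines at $2868 — that is the price the winner pays.
Dev's payoff = value − price = $2351 − $2868 = −$517.

−$517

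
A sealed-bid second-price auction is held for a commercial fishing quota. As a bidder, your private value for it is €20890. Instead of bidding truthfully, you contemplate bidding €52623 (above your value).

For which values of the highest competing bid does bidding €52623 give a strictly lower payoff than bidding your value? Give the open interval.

(€20890, €52623)

If the competing bid is below €20890, both bids win at the same price — no difference.
If it is above €52623, both bids lose — no difference.
If it lies strictly between €20890 and €52623, bidding your value loses (payoff 0) while bidding €52623 wins at a price above your value (payoff negative).
So the deviation strictly hurts on the open interval (€20890, €52623).
Truthful bidding weakly dominates here: raising your bid can only win items priced above your value, and lowering it can only forfeit items priced below.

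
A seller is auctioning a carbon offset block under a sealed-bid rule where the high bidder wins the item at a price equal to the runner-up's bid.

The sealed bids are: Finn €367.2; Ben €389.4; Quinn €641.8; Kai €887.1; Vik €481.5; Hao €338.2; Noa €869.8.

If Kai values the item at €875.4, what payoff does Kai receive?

Highest bid: Kai at €887.1, so Kai wins.
Second-highest bid: Noa at €869.8 — that is the price the winner pays.
Kai's payoff = value − price = €875.4 − €869.8 = €5.6.

€5.6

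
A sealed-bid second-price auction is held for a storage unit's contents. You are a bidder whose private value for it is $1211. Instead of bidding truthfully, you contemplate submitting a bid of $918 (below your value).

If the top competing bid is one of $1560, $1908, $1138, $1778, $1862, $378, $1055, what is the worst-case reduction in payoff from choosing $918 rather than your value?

$1560: same outcome either way → loss $0.
$1908: same outcome either way → loss $0.
$1138: truthful gives $73, deviation gives $0 → loss $73.
$1778: same outcome either way → loss $0.
$1862: same outcome either way → loss $0.
$378: same outcome either way → loss $0.
$1055: truthful gives $156, deviation gives $0 → loss $156.
Maximum loss: $156.

$156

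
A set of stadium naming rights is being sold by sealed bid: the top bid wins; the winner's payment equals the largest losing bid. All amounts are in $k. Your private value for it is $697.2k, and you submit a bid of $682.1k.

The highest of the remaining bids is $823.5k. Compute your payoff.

Your bid $682.1k is below the highest competing bid $823.5k, so you lose.
A losing bidder pays nothing and receives nothing: payoff = $0k.

$0k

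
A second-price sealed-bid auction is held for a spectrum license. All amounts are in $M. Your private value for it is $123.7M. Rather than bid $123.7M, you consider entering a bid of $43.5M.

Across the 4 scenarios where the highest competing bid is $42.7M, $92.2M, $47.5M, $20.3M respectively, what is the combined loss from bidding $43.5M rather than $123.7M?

The deviation costs you only when the competing bid falls strictly between $43.5M and $123.7M; elsewhere both bids give the same outcome.
$42.7M: outcomes coincide → loss $0M.
$92.2M: truthful payoff $31.5M, deviation payoff $0M → loss $31.5M.
$47.5M: truthful payoff $76.2M, deviation payoff $0M → loss $76.2M.
$20.3M: outcomes coincide → loss $0M.
Total loss = $31.5M + $76.2M = $107.7M.

$107.7M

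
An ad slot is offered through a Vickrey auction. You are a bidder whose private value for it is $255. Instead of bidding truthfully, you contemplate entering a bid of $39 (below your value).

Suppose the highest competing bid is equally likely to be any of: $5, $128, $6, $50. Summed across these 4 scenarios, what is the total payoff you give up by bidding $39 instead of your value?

The deviation costs you only when the competing bid falls strictly between $39 and $255; elsewhere both bids give the same outcome.
$5: outcomes coincide → loss $0.
$128: truthful payoff $127, deviation payoff $0 → loss $127.
$6: outcomes coincide → loss $0.
$50: truthful payoff $205, deviation payoff $0 → loss $205.
Total loss = $127 + $205 = $332.
Because the price is fixed by the runner-up's bid, deviating from your value can only change a good outcome into a bad one — never the reverse.

$332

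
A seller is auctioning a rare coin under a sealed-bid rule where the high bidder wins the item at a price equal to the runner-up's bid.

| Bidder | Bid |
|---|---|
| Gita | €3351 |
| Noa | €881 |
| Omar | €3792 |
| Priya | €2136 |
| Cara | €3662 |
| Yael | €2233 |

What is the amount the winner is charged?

Highest bid: Omar at €3792, so Omar wins.
Second-highest bid: Cara at €3662 — that is the price the winner pays.

€3662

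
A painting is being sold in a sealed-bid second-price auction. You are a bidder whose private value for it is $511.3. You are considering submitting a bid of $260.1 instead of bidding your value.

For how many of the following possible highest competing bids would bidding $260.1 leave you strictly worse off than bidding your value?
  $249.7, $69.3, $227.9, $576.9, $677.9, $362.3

1

The deviation hurts exactly when the highest competing bid lies strictly between $260.1 and $511.3 — underbidding then forfeits a profitable win.
$249.7: below both → same outcome either way.
$69.3: below both → same outcome either way.
$227.9: below both → same outcome either way.
$576.9: above both → same outcome either way.
$677.9: above both → same outcome either way.
$362.3: inside the interval → strictly worse (loss $149).
Count: 1.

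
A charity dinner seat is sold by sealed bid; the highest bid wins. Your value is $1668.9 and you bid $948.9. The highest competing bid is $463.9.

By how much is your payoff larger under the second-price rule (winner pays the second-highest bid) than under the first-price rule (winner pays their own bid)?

$485

You have the highest bid, so you win under either rule.
Second-price: pay $463.9 → payoff $1205.
First-price: pay your own bid $948.9 → payoff $720.
Difference = $1205 − ($720) = $485.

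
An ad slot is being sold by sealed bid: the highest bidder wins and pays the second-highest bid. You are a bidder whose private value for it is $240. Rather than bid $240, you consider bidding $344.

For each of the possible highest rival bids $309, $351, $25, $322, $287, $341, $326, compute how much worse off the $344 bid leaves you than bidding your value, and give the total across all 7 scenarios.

The deviation costs you only when the competing bid falls strictly between $240 and $344; elsewhere both bids give the same outcome.
$309: truthful payoff $0, deviation payoff −$69 → loss $69.
$351: outcomes coincide → loss $0.
$25: outcomes coincide → loss $0.
$322: truthful payoff $0, deviation payoff −$82 → loss $82.
$287: truthful payoff $0, deviation payoff −$47 → loss $47.
$341: truthful payoff $0, deviation payoff −$101 → loss $101.
$326: truthful payoff $0, deviation payoff −$86 → loss $86.
Total loss = $69 + $82 + $47 + $101 + $86 = $385.

$385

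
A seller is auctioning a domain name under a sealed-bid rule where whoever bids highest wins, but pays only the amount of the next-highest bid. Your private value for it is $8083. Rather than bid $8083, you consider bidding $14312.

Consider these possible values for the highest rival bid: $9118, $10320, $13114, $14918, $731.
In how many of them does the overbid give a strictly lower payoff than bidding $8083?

The deviation hurts exactly when the highest competing bid lies strictly between $8083 and $14312 — overbidding then wins at a price above your value.
$9118: inside the interval → strictly worse (loss $1035).
$10320: inside the interval → strictly worse (loss $2237).
$13114: inside the interval → strictly worse (loss $5031).
$14918: above both → same outcome either way.
$731: below both → same outcome either way.
Count: 3.

3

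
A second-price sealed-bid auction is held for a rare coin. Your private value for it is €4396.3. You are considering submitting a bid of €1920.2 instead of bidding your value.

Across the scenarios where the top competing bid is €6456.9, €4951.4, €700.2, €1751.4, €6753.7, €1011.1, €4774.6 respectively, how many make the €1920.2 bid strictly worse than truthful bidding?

The deviation hurts exactly when the highest competing bid lies strictly between €1920.2 and €4396.3 — underbidding then forfeits a profitable win.
€6456.9: above both → same outcome either way.
€4951.4: above both → same outcome either way.
€700.2: below both → same outcome either way.
€1751.4: below both → same outcome either way.
€6753.7: above both → same outcome either way.
€1011.1: below both → same outcome either way.
€4774.6: above both → same outcome either way.
Count: 0.

0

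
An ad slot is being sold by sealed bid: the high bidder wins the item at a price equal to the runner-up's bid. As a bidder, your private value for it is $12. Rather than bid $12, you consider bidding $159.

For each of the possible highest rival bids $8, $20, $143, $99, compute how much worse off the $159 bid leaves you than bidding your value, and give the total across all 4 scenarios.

$226

The deviation costs you only when the competing bid falls strictly between $12 and $159; elsewhere both bids give the same outcome.
$8: outcomes coincide → loss $0.
$20: truthful payoff $0, deviation payoff −$8 → loss $8.
$143: truthful payoff $0, deviation payoff −$131 → loss $131.
$99: truthful payoff $0, deviation payoff −$87 → loss $87.
Total loss = $8 + $131 + $87 = $226.
In a second-price auction your bid sets only whether you win, not what you pay, so bidding your true value is weakly dominant.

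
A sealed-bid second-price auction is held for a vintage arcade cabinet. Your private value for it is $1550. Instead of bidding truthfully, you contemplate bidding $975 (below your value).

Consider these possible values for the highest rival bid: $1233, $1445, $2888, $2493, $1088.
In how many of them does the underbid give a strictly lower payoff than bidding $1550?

3

The deviation hurts exactly when the highest competing bid lies strictly between $975 and $1550 — underbidding then forfeits a profitable win.
$1233: inside the interval → strictly worse (loss $317).
$1445: inside the interval → strictly worse (loss $105).
$2888: above both → same outcome either way.
$2493: above both → same outcome either way.
$1088: inside the interval → strictly worse (loss $462).
Count: 3.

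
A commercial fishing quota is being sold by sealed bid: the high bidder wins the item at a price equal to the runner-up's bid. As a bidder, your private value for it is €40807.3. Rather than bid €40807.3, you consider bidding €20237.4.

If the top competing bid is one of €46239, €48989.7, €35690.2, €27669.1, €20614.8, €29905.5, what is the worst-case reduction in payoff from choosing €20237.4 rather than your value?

€20192.5

€46239: same outcome either way → loss €0.
€48989.7: same outcome either way → loss €0.
€35690.2: truthful gives €5117.1, deviation gives €0 → loss €5117.1.
€27669.1: truthful gives €13138.2, deviation gives €0 → loss €13138.2.
€20614.8: truthful gives €20192.5, deviation gives €0 → loss €20192.5.
€29905.5: truthful gives €10901.8, deviation gives €0 → loss €10901.8.
Maximum loss: €20192.5.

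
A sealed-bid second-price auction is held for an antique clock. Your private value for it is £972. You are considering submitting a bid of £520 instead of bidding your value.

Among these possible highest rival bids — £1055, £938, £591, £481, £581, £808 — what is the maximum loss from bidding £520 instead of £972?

£1055: same outcome either way → loss £0.
£938: truthful gives £34, deviation gives £0 → loss £34.
£591: truthful gives £381, deviation gives £0 → loss £381.
£481: same outcome either way → loss £0.
£581: truthful gives £391, deviation gives £0 → loss £391.
£808: truthful gives £164, deviation gives £0 → loss £164.
Maximum loss: £391.

£391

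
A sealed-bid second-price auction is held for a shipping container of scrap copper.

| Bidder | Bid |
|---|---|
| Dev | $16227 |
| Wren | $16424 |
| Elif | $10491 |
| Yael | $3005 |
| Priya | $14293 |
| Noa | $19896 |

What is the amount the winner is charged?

$16424

Highest bid: Noa at $19896, so Noa wins.
Second-highest bid: Wren at $16424 — that is the price the winner pays.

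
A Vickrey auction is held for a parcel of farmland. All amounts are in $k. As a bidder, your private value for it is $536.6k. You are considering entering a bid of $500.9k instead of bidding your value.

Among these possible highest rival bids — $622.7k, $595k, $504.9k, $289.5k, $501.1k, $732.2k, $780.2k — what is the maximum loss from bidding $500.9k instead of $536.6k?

$35.5k

$622.7k: same outcome either way → loss $0k.
$595k: same outcome either way → loss $0k.
$504.9k: truthful gives $31.7k, deviation gives $0k → loss $31.7k.
$289.5k: same outcome either way → loss $0k.
$501.1k: truthful gives $35.5k, deviation gives $0k → loss $35.5k.
$732.2k: same outcome either way → loss $0k.
$780.2k: same outcome either way → loss $0k.
Maximum loss: $35.5k.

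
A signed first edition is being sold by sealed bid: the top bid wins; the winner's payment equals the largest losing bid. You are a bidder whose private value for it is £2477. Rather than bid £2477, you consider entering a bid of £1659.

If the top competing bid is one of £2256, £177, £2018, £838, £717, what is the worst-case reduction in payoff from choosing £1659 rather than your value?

£2256: truthful gives £221, deviation gives £0 → loss £221.
£177: same outcome either way → loss £0.
£2018: truthful gives £459, deviation gives £0 → loss £459.
£838: same outcome either way → loss £0.
£717: same outcome either way → loss £0.
Maximum loss: £459.

£459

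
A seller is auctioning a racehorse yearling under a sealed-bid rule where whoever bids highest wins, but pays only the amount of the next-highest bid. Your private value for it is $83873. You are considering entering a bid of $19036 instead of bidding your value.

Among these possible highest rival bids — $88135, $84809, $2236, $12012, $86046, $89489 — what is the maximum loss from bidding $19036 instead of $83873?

$0

$88135: same outcome either way → loss $0.
$84809: same outcome either way → loss $0.
$2236: same outcome either way → loss $0.
$12012: same outcome either way → loss $0.
$86046: same outcome either way → loss $0.
$89489: same outcome either way → loss $0.
Maximum loss: $0.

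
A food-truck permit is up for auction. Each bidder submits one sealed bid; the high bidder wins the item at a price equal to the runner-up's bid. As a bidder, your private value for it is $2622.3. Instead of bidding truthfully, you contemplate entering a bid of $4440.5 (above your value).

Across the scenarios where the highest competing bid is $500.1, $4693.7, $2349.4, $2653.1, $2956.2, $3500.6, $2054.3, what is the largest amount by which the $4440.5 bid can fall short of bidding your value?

$500.1: same outcome either way → loss $0.
$4693.7: same outcome either way → loss $0.
$2349.4: same outcome either way → loss $0.
$2653.1: truthful gives $0, deviation gives −$30.8 → loss $30.8.
$2956.2: truthful gives $0, deviation gives −$333.9 → loss $333.9.
$3500.6: truthful gives $0, deviation gives −$878.3 → loss $878.3.
$2054.3: same outcome either way → loss $0.
Maximum loss: $878.3.

$878.3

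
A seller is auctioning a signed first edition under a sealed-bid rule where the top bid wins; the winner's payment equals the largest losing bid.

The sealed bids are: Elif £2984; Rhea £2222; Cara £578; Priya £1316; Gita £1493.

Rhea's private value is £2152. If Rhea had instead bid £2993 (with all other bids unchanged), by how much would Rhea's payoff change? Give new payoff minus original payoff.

The highest bid among the other bidders is £2984; Rhea's bid doesn't change that.
Original bid £2222: Rhea is not highest (top rival bid is £2984); payoff £0.
Alternative bid £2993: Rhea is highest, pays the top rival bid £2984; payoff £2152 − £2984 = −£832.
Change in payoff = −£832 − (£0) = −£832.

−£832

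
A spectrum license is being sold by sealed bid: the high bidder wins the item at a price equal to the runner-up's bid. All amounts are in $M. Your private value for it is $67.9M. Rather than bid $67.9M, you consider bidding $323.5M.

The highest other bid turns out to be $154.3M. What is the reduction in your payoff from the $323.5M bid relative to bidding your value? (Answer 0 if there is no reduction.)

Bidding your value $67.9M: you lose (since $67.9M < $154.3M). Payoff $0M.
Bidding $323.5M: you win and pay $154.3M. Payoff $67.9M − $154.3M = −$86.4M.
The competing bid $154.3M lies between your value and your inflated bid, so overbidding wins an item priced above your value.
Loss from deviating = $0M − (−$86.4M) = $86.4M.

$86.4M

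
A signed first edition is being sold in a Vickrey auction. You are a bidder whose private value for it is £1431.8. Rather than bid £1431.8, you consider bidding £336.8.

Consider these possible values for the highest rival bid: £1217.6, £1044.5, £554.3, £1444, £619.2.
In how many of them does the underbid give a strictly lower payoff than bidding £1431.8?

4

The deviation hurts exactly when the highest competing bid lies strictly between £336.8 and £1431.8 — underbidding then forfeits a profitable win.
£1217.6: inside the interval → strictly worse (loss £214.2).
£1044.5: inside the interval → strictly worse (loss £387.3).
£554.3: inside the interval → strictly worse (loss £877.5).
£1444: above both → same outcome either way.
£619.2: inside the interval → strictly worse (loss £812.6).
Count: 4.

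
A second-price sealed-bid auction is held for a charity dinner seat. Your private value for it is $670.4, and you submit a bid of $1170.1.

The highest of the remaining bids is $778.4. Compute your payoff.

−$108

Your bid $1170.1 exceeds the highest competing bid $778.4, so you win.
In a second-price auction the winner pays the second-highest bid, $778.4.
Payoff = value − price = $670.4 − $778.4 = −$108.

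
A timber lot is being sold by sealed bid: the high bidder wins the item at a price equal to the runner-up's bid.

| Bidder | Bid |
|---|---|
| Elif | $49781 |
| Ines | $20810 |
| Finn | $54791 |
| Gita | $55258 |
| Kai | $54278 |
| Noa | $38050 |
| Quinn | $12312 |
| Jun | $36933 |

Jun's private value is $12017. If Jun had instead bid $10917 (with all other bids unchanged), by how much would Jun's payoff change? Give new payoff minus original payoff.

$0

The highest bid among the other bidders is $55258; Jun's bid doesn't change that.
Original bid $36933: Jun is not highest (top rival bid is $55258); payoff $0.
Alternative bid $10917: Jun is not highest (top rival bid is $55258); payoff $0.
Change in payoff = $0 − ($0) = $0.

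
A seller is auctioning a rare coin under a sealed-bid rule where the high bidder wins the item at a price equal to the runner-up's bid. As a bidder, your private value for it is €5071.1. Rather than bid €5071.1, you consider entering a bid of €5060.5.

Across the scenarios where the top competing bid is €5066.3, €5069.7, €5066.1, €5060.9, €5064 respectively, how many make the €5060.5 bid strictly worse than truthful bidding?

The deviation hurts exactly when the highest competing bid lies strictly between €5060.5 and €5071.1 — underbidding then forfeits a profitable win.
€5066.3: inside the interval → strictly worse (loss €4.8).
€5069.7: inside the interval → strictly worse (loss €1.4).
€5066.1: inside the interval → strictly worse (loss €5).
€5060.9: inside the interval → strictly worse (loss €10.2).
€5064: inside the interval → strictly worse (loss €7.1).
Count: 5.

5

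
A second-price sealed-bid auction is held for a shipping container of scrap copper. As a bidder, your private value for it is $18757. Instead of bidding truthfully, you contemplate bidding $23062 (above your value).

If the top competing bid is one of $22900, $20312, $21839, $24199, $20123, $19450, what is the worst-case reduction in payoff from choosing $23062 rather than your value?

$22900: truthful gives $0, deviation gives −$4143 → loss $4143.
$20312: truthful gives $0, deviation gives −$1555 → loss $1555.
$21839: truthful gives $0, deviation gives −$3082 → loss $3082.
$24199: same outcome either way → loss $0.
$20123: truthful gives $0, deviation gives −$1366 → loss $1366.
$19450: truthful gives $0, deviation gives −$693 → loss $693.
Maximum loss: $4143.

$4143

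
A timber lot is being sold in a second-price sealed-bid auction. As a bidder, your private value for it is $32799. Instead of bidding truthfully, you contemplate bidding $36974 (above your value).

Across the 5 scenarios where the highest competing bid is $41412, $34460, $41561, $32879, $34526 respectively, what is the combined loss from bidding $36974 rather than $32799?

The deviation costs you only when the competing bid falls strictly between $32799 and $36974; elsewhere both bids give the same outcome.
$41412: outcomes coincide → loss $0.
$34460: truthful payoff $0, deviation payoff −$1661 → loss $1661.
$41561: outcomes coincide → loss $0.
$32879: truthful payoff $0, deviation payoff −$80 → loss $80.
$34526: truthful payoff $0, deviation payoff −$1727 → loss $1727.
Total loss = $1661 + $80 + $1727 = $3468.
In a second-price auction your bid sets only whether you win, not what you pay, so bidding your true value is weakly dominant.

$3468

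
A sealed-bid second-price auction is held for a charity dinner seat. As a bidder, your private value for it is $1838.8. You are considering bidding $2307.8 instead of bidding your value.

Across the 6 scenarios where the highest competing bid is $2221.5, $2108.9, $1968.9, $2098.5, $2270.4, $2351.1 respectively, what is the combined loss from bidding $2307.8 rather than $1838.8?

$1474.2

The deviation costs you only when the competing bid falls strictly between $1838.8 and $2307.8; elsewhere both bids give the same outcome.
$2221.5: truthful payoff $0, deviation payoff −$382.7 → loss $382.7.
$2108.9: truthful payoff $0, deviation payoff −$270.1 → loss $270.1.
$1968.9: truthful payoff $0, deviation payoff −$130.1 → loss $130.1.
$2098.5: truthful payoff $0, deviation payoff −$259.7 → loss $259.7.
$2270.4: truthful payoff $0, deviation payoff −$431.6 → loss $431.6.
$2351.1: outcomes coincide → loss $0.
Total loss = $382.7 + $270.1 + $130.1 + $259.7 + $431.6 = $1474.2.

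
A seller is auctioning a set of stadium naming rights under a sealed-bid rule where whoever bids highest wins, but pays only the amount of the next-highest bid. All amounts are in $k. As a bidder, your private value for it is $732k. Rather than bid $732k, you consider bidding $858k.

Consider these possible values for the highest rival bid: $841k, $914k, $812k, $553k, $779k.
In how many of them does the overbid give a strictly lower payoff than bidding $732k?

3

The deviation hurts exactly when the highest competing bid lies strictly between $732k and $858k — overbidding then wins at a price above your value.
$841k: inside the interval → strictly worse (loss $109k).
$914k: above both → same outcome either way.
$812k: inside the interval → strictly worse (loss $80k).
$553k: below both → same outcome either way.
$779k: inside the interval → strictly worse (loss $47k).
Count: 3.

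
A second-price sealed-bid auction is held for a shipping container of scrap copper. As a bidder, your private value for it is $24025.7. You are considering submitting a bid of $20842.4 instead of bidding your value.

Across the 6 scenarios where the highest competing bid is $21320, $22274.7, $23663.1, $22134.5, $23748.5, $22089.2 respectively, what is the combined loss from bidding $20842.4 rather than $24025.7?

The deviation costs you only when the competing bid falls strictly between $20842.4 and $24025.7; elsewhere both bids give the same outcome.
$21320: truthful payoff $2705.7, deviation payoff $0 → loss $2705.7.
$22274.7: truthful payoff $1751, deviation payoff $0 → loss $1751.
$23663.1: truthful payoff $362.6, deviation payoff $0 → loss $362.6.
$22134.5: truthful payoff $1891.2, deviation payoff $0 → loss $1891.2.
$23748.5: truthful payoff $277.2, deviation payoff $0 → loss $277.2.
$22089.2: truthful payoff $1936.5, deviation payoff $0 → loss $1936.5.
Total loss = $2705.7 + $1751 + $362.6 + $1891.2 + $277.2 + $1936.5 = $8924.2.

$8924.2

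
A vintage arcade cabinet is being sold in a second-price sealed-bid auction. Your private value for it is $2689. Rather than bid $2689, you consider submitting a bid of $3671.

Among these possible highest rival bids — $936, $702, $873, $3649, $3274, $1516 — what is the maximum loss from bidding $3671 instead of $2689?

$936: same outcome either way → loss $0.
$702: same outcome either way → loss $0.
$873: same outcome either way → loss $0.
$3649: truthful gives $0, deviation gives −$960 → loss $960.
$3274: truthful gives $0, deviation gives −$585 → loss $585.
$1516: same outcome either way → loss $0.
Maximum loss: $960.

$960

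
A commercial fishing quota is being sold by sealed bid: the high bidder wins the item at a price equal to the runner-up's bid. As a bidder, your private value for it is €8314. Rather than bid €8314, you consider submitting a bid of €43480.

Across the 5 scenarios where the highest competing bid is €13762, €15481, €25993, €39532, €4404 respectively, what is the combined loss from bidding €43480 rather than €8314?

€61512

The deviation costs you only when the competing bid falls strictly between €8314 and €43480; elsewhere both bids give the same outcome.
€13762: truthful payoff €0, deviation payoff −€5448 → loss €5448.
€15481: truthful payoff €0, deviation payoff −€7167 → loss €7167.
€25993: truthful payoff €0, deviation payoff −€17679 → loss €17679.
€39532: truthful payoff €0, deviation payoff −€31218 → loss €31218.
€4404: outcomes coincide → loss €0.
Total loss = €5448 + €7167 + €17679 + €31218 = €61512.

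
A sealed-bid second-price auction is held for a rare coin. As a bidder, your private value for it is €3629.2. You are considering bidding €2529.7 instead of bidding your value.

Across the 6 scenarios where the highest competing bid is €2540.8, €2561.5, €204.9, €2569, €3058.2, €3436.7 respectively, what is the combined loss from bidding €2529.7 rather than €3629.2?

€3979.8

The deviation costs you only when the competing bid falls strictly between €2529.7 and €3629.2; elsewhere both bids give the same outcome.
€2540.8: truthful payoff €1088.4, deviation payoff €0 → loss €1088.4.
€2561.5: truthful payoff €1067.7, deviation payoff €0 → loss €1067.7.
€204.9: outcomes coincide → loss €0.
€2569: truthful payoff €1060.2, deviation payoff €0 → loss €1060.2.
€3058.2: truthful payoff €571, deviation payoff €0 → loss €571.
€3436.7: truthful payoff €192.5, deviation payoff €0 → loss €192.5.
Total loss = €1088.4 + €1067.7 + €1060.2 + €571 + €192.5 = €3979.8.
Truthful bidding weakly dominates here: raising your bid can only win items priced above your value, and lowering it can only forfeit items priced below.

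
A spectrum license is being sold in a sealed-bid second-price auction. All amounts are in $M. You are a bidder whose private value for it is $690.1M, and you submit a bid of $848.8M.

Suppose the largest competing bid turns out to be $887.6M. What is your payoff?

$0M

Your bid $848.8M is below the highest competing bid $887.6M, so you lose.
A losing bidder pays nothing and receives nothing: payoff = $0M.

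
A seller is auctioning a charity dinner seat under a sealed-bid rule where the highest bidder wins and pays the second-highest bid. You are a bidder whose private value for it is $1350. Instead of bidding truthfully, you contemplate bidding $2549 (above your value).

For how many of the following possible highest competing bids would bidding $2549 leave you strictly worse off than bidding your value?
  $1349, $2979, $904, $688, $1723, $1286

1

The deviation hurts exactly when the highest competing bid lies strictly between $1350 and $2549 — overbidding then wins at a price above your value.
$1349: below both → same outcome either way.
$2979: above both → same outcome either way.
$904: below both → same outcome either way.
$688: below both → same outcome either way.
$1723: inside the interval → strictly worse (loss $373).
$1286: below both → same outcome either way.
Count: 1.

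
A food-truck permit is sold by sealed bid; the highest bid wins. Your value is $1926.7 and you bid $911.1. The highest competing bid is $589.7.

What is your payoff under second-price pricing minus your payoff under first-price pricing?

$321.4

You have the highest bid, so you win under either rule.
Second-price: pay $589.7 → payoff $1337.
First-price: pay your own bid $911.1 → payoff $1015.6.
Difference = $1337 − ($1015.6) = $321.4.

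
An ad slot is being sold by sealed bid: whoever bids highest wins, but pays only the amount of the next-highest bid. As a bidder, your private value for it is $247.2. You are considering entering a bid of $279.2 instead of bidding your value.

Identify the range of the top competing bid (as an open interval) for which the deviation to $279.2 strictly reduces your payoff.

($247.2, $279.2)

If the competing bid is below $247.2, both bids win at the same price — no difference.
If it is above $279.2, both bids lose — no difference.
If it lies strictly between $247.2 and $279.2, bidding your value loses (payoff 0) while bidding $279.2 wins at a price above your value (payoff negative).
So the deviation strictly hurts on the open interval ($247.2, $279.2).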